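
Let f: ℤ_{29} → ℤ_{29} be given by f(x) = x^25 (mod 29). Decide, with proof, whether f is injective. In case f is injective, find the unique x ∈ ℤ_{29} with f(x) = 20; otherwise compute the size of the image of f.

23

Since 29 is prime, the nonzero elements of ℤ_{29} form a cyclic group of order 28.
As gcd(25, 28) = 1, raising to the 25th power is a bijection on this group: if a^25 ≡ b^25 then (ab^{−1})^25 = 1, and the only element of order dividing gcd(25, 28) = 1 is 1, so a = b.
With f(0) = 0 this makes f injective on all of ℤ_{29}, hence bijective (finite equal-size domain and codomain). In particular f is injective.
Since f is injective, we find the preimage of 20. The inverse of x ↦ x^25 on (ℤ_{29})^× is x ↦ x^9, because 25·9 = 225 = 8·28 + 1 ≡ 1 (mod 28) and x^{28} = 1 for x ≠ 0 (Fermat). So f⁻¹(20) = 20^9 mod 29.
Repeated squaring mod 29: 20^1 ≡ 20, 20^2 ≡ 20² = 400 ≡ 23, 20^4 ≡ 23² = 529 ≡ 7, 20^8 ≡ 7² = 49 ≡ 20. Since 9 = 8 + 1, 20^9 ≡ 20·20: 20·20 = 400 ≡ 23. So 20^9 ≡ 23 (mod 29).
Hence f⁻¹(20) = 23.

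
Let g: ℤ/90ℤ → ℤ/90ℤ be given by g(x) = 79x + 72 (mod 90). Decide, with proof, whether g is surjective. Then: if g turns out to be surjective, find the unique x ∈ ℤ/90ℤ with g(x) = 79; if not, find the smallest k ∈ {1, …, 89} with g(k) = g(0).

Since gcd(79, 90) = 1, 79 is invertible modulo 90. Euclid's algorithm: 90 = 1·79 + 11, 79 = 7·11 + 2, 11 = 5·2 + 1; back-substituting gives 1 = 49·79 − 43·90, so 79⁻¹ ≡ 49 (mod 90).
Then y ↦ 49(y − 72) is a two-sided inverse to g, so every y ∈ ℤ/90ℤ has a preimage.
Thus g is surjective.
Since g is surjective, we find g⁻¹(79): we need 79x ≡ 79 − 72 ≡ 7 (mod 90). Using 79⁻¹ = 49: x ≡ 49·7 = 343 = 3·90 + 73, so x = 73.
Check: g(73) = 79·73 + 72 = 5839 = 64·90 + 79 ≡ 79 (mod 90).

73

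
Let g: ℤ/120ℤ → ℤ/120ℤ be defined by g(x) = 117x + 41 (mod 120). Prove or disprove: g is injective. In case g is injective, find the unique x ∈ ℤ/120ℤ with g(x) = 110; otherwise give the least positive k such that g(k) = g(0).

By definition, g is injective if g(a) = g(b) implies a = b.
We have gcd(117, 120) = 3 > 1. Taking a = 0 and b = 40: g(0) = 41 and g(40) = 117·40 + 41 = 4721 ≡ 41 (mod 120).
So g(0) = g(40) while 0 ≠ 40, so g is not injective.
Since g is not injective, we find the least positive k with g(k) = g(0): this means 117k ≡ 0 (mod 120), i.e. 120 ∣ 117k. Since gcd(117, 120) = 3, dividing through by 3 this holds exactly when 40 ∣ 39k, and as gcd(39, 40) = 1, exactly when 40 ∣ k.
The smallest positive such k is 40.

40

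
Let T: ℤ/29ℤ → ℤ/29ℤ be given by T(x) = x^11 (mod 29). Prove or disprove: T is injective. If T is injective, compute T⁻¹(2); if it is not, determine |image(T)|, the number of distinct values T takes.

Since 29 is prime, the nonzero elements of ℤ/29ℤ form a cyclic group of order 28.
As gcd(11, 28) = 1, raising to the 11th power is a bijection on this group: if u^11 ≡ v^11 then (uv^{−1})^11 = 1, and the only element of order dividing gcd(11, 28) = 1 is 1, so u = v.
With T(0) = 0 this makes T injective on all of ℤ/29ℤ, hence bijective (finite equal-size domain and codomain). In particular T is injective.
Since T is injective, we find the preimage of 2. The inverse of x ↦ x^11 on (ℤ/29ℤ)^× is x ↦ x^23, because 11·23 = 253 = 9·28 + 1 ≡ 1 (mod 28) and x^{28} = 1 for x ≠ 0 (Fermat). So T⁻¹(2) = 2^23 mod 29.
Repeated squaring mod 29: 2^1 ≡ 2, 2^2 ≡ 2² = 4, 2^4 ≡ 4² = 16, 2^8 ≡ 16² = 256 ≡ 24, 2^16 ≡ 24² = 576 ≡ 25. Since 23 = 16 + 4 + 2 + 1, 2^23 ≡ 25·16·4·2: 25·16 = 400 ≡ 23, then 23·4 = 92 ≡ 5, then 5·2 = 10. So 2^23 ≡ 10 (mod 29).
Hence T⁻¹(2) = 10.

10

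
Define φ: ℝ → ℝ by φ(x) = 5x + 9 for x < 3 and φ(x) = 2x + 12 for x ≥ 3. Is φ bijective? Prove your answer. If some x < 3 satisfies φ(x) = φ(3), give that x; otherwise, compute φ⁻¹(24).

9/5

Both pieces are strictly increasing (slopes 5 and 2), so each is injective on its own interval.
The left piece maps (−∞, 3) onto (−∞, 24); the right piece maps [3, ∞) onto [18, ∞).
These images overlap. In particular φ(3) = 18 (right piece), and solving 5x + 9 = 18 on the left piece gives x = 9/5 < 3.
So φ(9/5) = φ(3) with 9/5 ≠ 3, and φ is not injective, hence not bijective. This x = 9/5 is the requested value below 3.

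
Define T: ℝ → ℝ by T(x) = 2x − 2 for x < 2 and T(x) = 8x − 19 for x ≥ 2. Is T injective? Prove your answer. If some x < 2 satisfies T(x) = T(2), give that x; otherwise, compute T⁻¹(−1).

Both pieces are strictly increasing (slopes 2 and 8), so each is injective on its own interval.
The left piece maps (−∞, 2) onto (−∞, 2); the right piece maps [2, ∞) onto [−3, ∞).
These images overlap. In particular T(2) = −3 (right piece), and solving 2x − 2 = −3 on the left piece gives x = −1/2 < 2.
So T(−1/2) = T(2) with −1/2 ≠ 2, and T is not injective. This x = −1/2 is the requested value below 2.

-1/2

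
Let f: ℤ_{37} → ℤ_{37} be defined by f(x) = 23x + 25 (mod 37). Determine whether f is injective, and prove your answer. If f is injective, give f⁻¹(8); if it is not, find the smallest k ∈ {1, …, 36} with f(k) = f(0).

25

If f(u) = f(v), then 23u ≡ 23v (mod 37). Because gcd(23, 37) = 1, we may cancel 23 to get u ≡ v (mod 37).
So f is injective.
We now compute 23⁻¹ mod 37 explicitly. Euclid's algorithm: 37 = 1·23 + 14, 23 = 1·14 + 9, 14 = 1·9 + 5, 9 = 1·5 + 4, 5 = 1·4 + 1; back-substituting gives 1 = 29·23 − 18·37, so 23⁻¹ ≡ 29 (mod 37).
Since f is injective, we compute f⁻¹(8): solve 23x + 25 ≡ 8 (mod 37), i.e. 23x ≡ 20 (mod 37).
Multiplying by 23⁻¹ = 29 gives x ≡ 29·20 = 580 = 15·37 + 25 ≡ 25 (mod 37).
Check: f(25) = 23·25 + 25 = 600 = 16·37 + 8 ≡ 8 (mod 37).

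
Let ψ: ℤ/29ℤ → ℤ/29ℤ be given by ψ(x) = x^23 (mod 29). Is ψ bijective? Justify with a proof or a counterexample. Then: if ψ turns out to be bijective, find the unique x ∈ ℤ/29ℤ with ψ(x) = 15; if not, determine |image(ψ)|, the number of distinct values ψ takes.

Since 29 is prime, the nonzero elements of ℤ/29ℤ form a cyclic group of order 28.
As gcd(23, 28) = 1, raising to the 23rd power is a bijection on this group: if x_1^23 ≡ x_2^23 then (x_1x_2^{−1})^23 = 1, and the only element of order dividing gcd(23, 28) = 1 is 1, so x_1 = x_2.
With ψ(0) = 0 this makes ψ injective on all of ℤ/29ℤ, hence bijective (finite equal-size domain and codomain). In particular ψ is bijective.
Since ψ is bijective, we find the preimage of 15. The inverse of x ↦ x^23 on (ℤ/29ℤ)^× is x ↦ x^11, because 23·11 = 253 = 9·28 + 1 ≡ 1 (mod 28) and x^{28} = 1 for x ≠ 0 (Fermat). So ψ⁻¹(15) = 15^11 mod 29.
Repeated squaring mod 29: 15^1 ≡ 15, 15^2 ≡ 15² = 225 ≡ 22, 15^4 ≡ 22² = 484 ≡ 20, 15^8 ≡ 20² = 400 ≡ 23. Since 11 = 8 + 2 + 1, 15^11 ≡ 23·22·15: 23·22 = 506 ≡ 13, then 13·15 = 195 ≡ 21. So 15^11 ≡ 21 (mod 29).
Hence ψ⁻¹(15) = 21.

21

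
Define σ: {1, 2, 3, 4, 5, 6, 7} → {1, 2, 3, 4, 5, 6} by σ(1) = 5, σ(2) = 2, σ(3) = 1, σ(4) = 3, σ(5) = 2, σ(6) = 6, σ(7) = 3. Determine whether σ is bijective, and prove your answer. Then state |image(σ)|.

σ(2) = 2 = σ(5) with 2 ≠ 5, so σ is not injective, hence not bijective.
The image of σ is {1, 2, 3, 5, 6}, which has 5 elements.

5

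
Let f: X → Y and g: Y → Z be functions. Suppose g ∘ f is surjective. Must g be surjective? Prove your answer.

Let c ∈ Z. Since g ∘ f is surjective, some a ∈ X has g(f(a)) = c. Then b = f(a) ∈ Y satisfies g(b) = c. So g is surjective.

surjective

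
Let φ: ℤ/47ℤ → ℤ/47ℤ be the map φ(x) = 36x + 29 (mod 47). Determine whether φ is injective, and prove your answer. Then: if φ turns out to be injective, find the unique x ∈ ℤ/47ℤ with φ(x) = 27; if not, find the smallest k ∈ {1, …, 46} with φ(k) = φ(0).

If φ(u) = φ(v), then 36u ≡ 36v (mod 47). Because gcd(36, 47) = 1, we may cancel 36 to get u ≡ v (mod 47).
Therefore φ is injective.
We now compute 36⁻¹ mod 47 explicitly. Euclid's algorithm: 47 = 1·36 + 11, 36 = 3·11 + 3, 11 = 3·3 + 2, 3 = 1·2 + 1; back-substituting gives 1 = 17·36 − 13·47, so 36⁻¹ ≡ 17 (mod 47).
Since φ is injective, we find φ⁻¹(27): we need 36x ≡ 27 − 29 ≡ 45 (mod 47). Using 36⁻¹ = 17: x ≡ 17·45 = 765 = 16·47 + 13, so x = 13.
Check: φ(13) = 36·13 + 29 = 497 = 10·47 + 27 ≡ 27 (mod 47).

13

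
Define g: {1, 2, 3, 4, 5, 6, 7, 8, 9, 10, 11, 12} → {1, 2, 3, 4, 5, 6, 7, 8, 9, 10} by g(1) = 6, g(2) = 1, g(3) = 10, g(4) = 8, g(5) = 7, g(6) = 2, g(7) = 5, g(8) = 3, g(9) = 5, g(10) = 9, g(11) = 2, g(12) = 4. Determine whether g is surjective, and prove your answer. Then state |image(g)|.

10

Every element of the codomain has a preimage: 1 = g(2), 2 = g(6), 3 = g(8), 4 = g(12), 5 = g(7), 6 = g(1), 7 = g(5), 8 = g(4), 9 = g(10), 10 = g(3).
Thus g is surjective.
The image of g is {1, 2, 3, 4, 5, 6, 7, 8, 9, 10}, which has 10 elements.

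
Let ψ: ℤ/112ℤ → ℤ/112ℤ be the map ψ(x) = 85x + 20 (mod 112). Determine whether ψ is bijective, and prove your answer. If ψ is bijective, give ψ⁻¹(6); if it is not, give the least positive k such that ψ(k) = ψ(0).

Suppose ψ(s) = ψ(t) in ℤ/112ℤ. Then 85s + 20 ≡ 85t + 20 (mod 112), so 85(s − t) ≡ 0 (mod 112).
Since gcd(85, 112) = 1, 85 is invertible modulo 112, thus s − t ≡ 0 (mod 112), i.e. s = t.
We now compute 85⁻¹ mod 112 explicitly. Euclid's algorithm: 112 = 1·85 + 27, 85 = 3·27 + 4, 27 = 6·4 + 3, 4 = 1·3 + 1; back-substituting gives 1 = 29·85 − 22·112, so 85⁻¹ ≡ 29 (mod 112).
Then y ↦ 29(y − 20) is a two-sided inverse to ψ, so every y ∈ ℤ/112ℤ has a preimage.
Thus ψ is bijective.
Since ψ is bijective, we find ψ⁻¹(6): we need 85x ≡ 6 − 20 ≡ 98 (mod 112). Using 85⁻¹ = 29: x ≡ 29·98 = 2842 = 25·112 + 42, so x = 42.
Check: ψ(42) = 85·42 + 20 = 3590 = 32·112 + 6 ≡ 6 (mod 112).

42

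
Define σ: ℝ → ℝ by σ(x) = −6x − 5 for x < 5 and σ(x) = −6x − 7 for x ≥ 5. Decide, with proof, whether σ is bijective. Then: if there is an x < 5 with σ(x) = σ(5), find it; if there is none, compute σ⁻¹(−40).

Both pieces are strictly decreasing (slopes −6 and −6), so each is injective on its own interval.
The left piece maps (−∞, 5) onto (−35, ∞); the right piece maps [5, ∞) onto (−∞, −37].
The images leave a gap (−35 has no preimage), so σ is not surjective, hence not bijective.
Because the two images are disjoint, no x < 5 has σ(x) = σ(5), so we compute σ⁻¹(−40): −40 lies in (−∞, −37], so solve −6x − 7 = −40: x = (−40 + 7)/(−6) = 11/2.

11/2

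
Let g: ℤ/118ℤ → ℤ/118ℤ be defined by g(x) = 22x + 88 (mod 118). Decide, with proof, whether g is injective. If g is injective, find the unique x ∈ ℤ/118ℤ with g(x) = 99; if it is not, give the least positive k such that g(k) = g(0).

59

We have gcd(22, 118) = 2 > 1. Taking s = 0 and t = 59: g(0) = 88 and g(59) = 22·59 + 88 = 1386 ≡ 88 (mod 118).
So g(0) = g(59) while 0 ≠ 59, thus g is not injective.
Since g is not injective, we find the least positive k with g(k) = g(0): this means 22k ≡ 0 (mod 118), i.e. 118 ∣ 22k. Since gcd(22, 118) = 2, dividing through by 2 this holds exactly when 59 ∣ 11k, and as gcd(11, 59) = 1, exactly when 59 ∣ k.
The smallest positive such k is 59.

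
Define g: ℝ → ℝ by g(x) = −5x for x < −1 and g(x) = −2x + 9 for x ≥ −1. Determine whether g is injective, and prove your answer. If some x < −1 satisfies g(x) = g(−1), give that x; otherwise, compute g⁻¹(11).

Both pieces are strictly decreasing (slopes −5 and −2), so each is injective on its own interval.
The left piece maps (−∞, −1) onto (5, ∞); the right piece maps [−1, ∞) onto (−∞, 11].
These images overlap. In particular g(−1) = 11 (right piece), and solving −5x = 11 on the left piece gives x = −11/5 < −1.
So g(−11/5) = g(−1) with −11/5 ≠ −1, and g is not injective. This x = −11/5 is the requested value below −1.

-11/5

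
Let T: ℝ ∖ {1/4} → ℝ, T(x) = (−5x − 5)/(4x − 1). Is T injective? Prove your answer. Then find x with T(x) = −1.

-6

Suppose T(s) = T(t). Cross-multiplying: (−5s − 5)(4t − 1) = (−5t − 5)(4s − 1).
Expanding both sides and cancelling the symmetric terms leaves 25·(s − t) = 0. Since 25 ≠ 0, s = t. Thus T is injective.
Solving T(x) = −1: cross-multiplying gives −5x − 5 = −1(4x − 1), which rearranges to −1x = 6, so x = −6.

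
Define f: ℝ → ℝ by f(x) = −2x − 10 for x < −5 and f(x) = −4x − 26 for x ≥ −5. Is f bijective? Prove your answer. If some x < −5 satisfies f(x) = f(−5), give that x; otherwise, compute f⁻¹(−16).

-5/2

Both pieces are strictly decreasing (slopes −2 and −4), so each is injective on its own interval.
The left piece maps (−∞, −5) onto (0, ∞); the right piece maps [−5, ∞) onto (−∞, −6].
The images leave a gap (0 has no preimage), so f is not surjective, hence not bijective.
Because the two images are disjoint, no x < −5 has f(x) = f(−5), so we compute f⁻¹(−16): −16 lies in (−∞, −6], so solve −4x − 26 = −16: x = (−16 + 26)/(−4) = −5/2.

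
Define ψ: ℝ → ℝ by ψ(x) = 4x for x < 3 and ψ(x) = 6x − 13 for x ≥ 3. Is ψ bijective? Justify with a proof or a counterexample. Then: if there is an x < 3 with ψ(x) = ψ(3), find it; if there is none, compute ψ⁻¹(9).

5/4

Both pieces are strictly increasing (slopes 4 and 6), so each is injective on its own interval.
The left piece maps (−∞, 3) onto (−∞, 12); the right piece maps [3, ∞) onto [5, ∞).
These images overlap. In particular ψ(3) = 5 (right piece), and solving 4x = 5 on the left piece gives x = 5/4 < 3.
So ψ(5/4) = ψ(3) with 5/4 ≠ 3, and ψ is not injective, hence not bijective. This x = 5/4 is the requested value below 3.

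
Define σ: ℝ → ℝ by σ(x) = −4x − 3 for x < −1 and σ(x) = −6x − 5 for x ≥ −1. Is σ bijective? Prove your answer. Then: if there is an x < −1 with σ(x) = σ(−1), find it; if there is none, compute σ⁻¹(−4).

Both pieces are strictly decreasing (slopes −4 and −6), so each is injective on its own interval.
The left piece maps (−∞, −1) onto (1, ∞); the right piece maps [−1, ∞) onto (−∞, 1].
Since 1 = 1, the images partition ℝ: σ is injective and surjective, hence bijective.
Because the two images are disjoint, no x < −1 has σ(x) = σ(−1), so we compute σ⁻¹(−4): −4 lies in (−∞, 1], so solve −6x − 5 = −4: x = (−4 + 5)/(−6) = −1/6.

-1/6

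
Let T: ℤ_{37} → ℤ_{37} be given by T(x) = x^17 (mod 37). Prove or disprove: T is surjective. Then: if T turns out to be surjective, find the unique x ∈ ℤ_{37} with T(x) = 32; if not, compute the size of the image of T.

15

Since 37 is prime, the nonzero elements of ℤ_{37} form a cyclic group of order 36.
As gcd(17, 36) = 1, raising to the 17th power is a bijection on this group: if a^17 ≡ b^17 then (ab^{−1})^17 = 1, and the only element of order dividing gcd(17, 36) = 1 is 1, so a = b.
With T(0) = 0 this makes T injective on all of ℤ_{37}, hence bijective (finite equal-size domain and codomain). In particular T is surjective.
Since T is surjective, we find the preimage of 32. The inverse of x ↦ x^17 on (ℤ_{37})^× is x ↦ x^17, because 17·17 = 289 = 8·36 + 1 ≡ 1 (mod 36) and x^{36} = 1 for x ≠ 0 (Fermat). So T⁻¹(32) = 32^17 mod 37.
Repeated squaring mod 37: 32^1 ≡ 32, 32^2 ≡ 32² = 1024 ≡ 25, 32^4 ≡ 25² = 625 ≡ 33, 32^8 ≡ 33² = 1089 ≡ 16, 32^16 ≡ 16² = 256 ≡ 34. Since 17 = 16 + 1, 32^17 ≡ 34·32: 34·32 = 1088 ≡ 15. So 32^17 ≡ 15 (mod 37).
Hence T⁻¹(32) = 15.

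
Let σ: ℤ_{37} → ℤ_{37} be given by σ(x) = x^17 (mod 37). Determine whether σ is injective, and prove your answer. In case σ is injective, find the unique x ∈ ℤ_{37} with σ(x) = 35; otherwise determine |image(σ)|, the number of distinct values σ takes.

19

Since 37 is prime, the nonzero elements of ℤ_{37} form a cyclic group of order 36.
As gcd(17, 36) = 1, raising to the 17th power is a bijection on this group: if u^17 ≡ v^17 then (uv^{−1})^17 = 1, and the only element of order dividing gcd(17, 36) = 1 is 1, so u = v.
With σ(0) = 0 this makes σ injective on all of ℤ_{37}, hence bijective (finite equal-size domain and codomain). In particular σ is injective.
Since σ is injective, we find the preimage of 35. The inverse of x ↦ x^17 on (ℤ_{37})^× is x ↦ x^17, because 17·17 = 289 = 8·36 + 1 ≡ 1 (mod 36) and x^{36} = 1 for x ≠ 0 (Fermat). So σ⁻¹(35) = 35^17 mod 37.
Repeated squaring mod 37: 35^1 ≡ 35, 35^2 ≡ 35² = 1225 ≡ 4, 35^4 ≡ 4² = 16, 35^8 ≡ 16² = 256 ≡ 34, 35^16 ≡ 34² = 1156 ≡ 9. Since 17 = 16 + 1, 35^17 ≡ 9·35: 9·35 = 315 ≡ 19. So 35^17 ≡ 19 (mod 37).
Hence σ⁻¹(35) = 19.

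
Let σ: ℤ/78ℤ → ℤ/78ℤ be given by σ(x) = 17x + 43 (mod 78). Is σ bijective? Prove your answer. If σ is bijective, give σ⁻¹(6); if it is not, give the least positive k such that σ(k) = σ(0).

Recall: σ is injective when σ(x_1) = σ(x_2) forces x_1 = x_2.
If σ(x_1) = σ(x_2), then 17x_1 ≡ 17x_2 (mod 78). Because gcd(17, 78) = 1, we may cancel 17 to get x_1 ≡ x_2 (mod 78).
We now compute 17⁻¹ mod 78 explicitly. Euclid's algorithm: 78 = 4·17 + 10, 17 = 1·10 + 7, 10 = 1·7 + 3, 7 = 2·3 + 1; back-substituting gives 1 = 23·17 − 5·78, so 17⁻¹ ≡ 23 (mod 78).
Then y ↦ 23(y − 43) is a two-sided inverse to σ, so every y ∈ ℤ/78ℤ has a preimage.
Hence σ is bijective.
Since σ is bijective, we compute σ⁻¹(6): solve 17x + 43 ≡ 6 (mod 78), i.e. 17x ≡ 41 (mod 78).
Multiplying by 17⁻¹ = 23 gives x ≡ 23·41 = 943 = 12·78 + 7 ≡ 7 (mod 78).
Check: σ(7) = 17·7 + 43 = 162 = 2·78 + 6 ≡ 6 (mod 78).

7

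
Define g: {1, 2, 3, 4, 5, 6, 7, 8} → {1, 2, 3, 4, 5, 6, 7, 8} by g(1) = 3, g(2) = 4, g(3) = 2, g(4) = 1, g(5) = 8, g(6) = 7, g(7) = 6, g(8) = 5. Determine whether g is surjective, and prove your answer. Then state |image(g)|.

Every element of the codomain has a preimage: 1 = g(4), 2 = g(3), 3 = g(1), 4 = g(2), 5 = g(8), 6 = g(7), 7 = g(6), 8 = g(5).
Therefore g is surjective.
The image of g is {1, 2, 3, 4, 5, 6, 7, 8}, which has 8 elements.

8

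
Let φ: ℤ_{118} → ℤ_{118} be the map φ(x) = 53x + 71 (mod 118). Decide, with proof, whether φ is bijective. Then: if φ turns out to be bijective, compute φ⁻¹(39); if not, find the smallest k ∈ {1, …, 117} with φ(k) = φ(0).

84

If φ(s) = φ(t), then 53s ≡ 53t (mod 118). Because gcd(53, 118) = 1, we may cancel 53 to get s ≡ t (mod 118).
We now compute 53⁻¹ mod 118 explicitly. Euclid's algorithm: 118 = 2·53 + 12, 53 = 4·12 + 5, 12 = 2·5 + 2, 5 = 2·2 + 1; back-substituting gives 1 = 49·53 − 22·118, so 53⁻¹ ≡ 49 (mod 118).
For any y ∈ ℤ_{118}, x = 49(y − 71) mod 118 satisfies φ(x) = 53·49(y − 71) + 71 ≡ y (since 53·49 ≡ 1 mod 118). So every y has a preimage.
Hence φ is bijective.
Since φ is bijective, we compute φ⁻¹(39): solve 53x + 71 ≡ 39 (mod 118), i.e. 53x ≡ 86 (mod 118).
Multiplying by 53⁻¹ = 49 gives x ≡ 49·86 = 4214 = 35·118 + 84 ≡ 84 (mod 118).
Check: φ(84) = 53·84 + 71 = 4523 = 38·118 + 39 ≡ 39 (mod 118).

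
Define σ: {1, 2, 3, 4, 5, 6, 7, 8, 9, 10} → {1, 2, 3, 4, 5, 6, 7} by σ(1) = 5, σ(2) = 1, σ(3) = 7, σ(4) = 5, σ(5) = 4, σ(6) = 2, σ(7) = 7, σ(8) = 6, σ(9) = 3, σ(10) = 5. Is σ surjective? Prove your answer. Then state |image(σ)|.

Every element of the codomain has a preimage: 1 = σ(2), 2 = σ(6), 3 = σ(9), 4 = σ(5), 5 = σ(1), 6 = σ(8), 7 = σ(3).
Hence σ is surjective.
The image of σ is {1, 2, 3, 4, 5, 6, 7}, which has 7 elements.

7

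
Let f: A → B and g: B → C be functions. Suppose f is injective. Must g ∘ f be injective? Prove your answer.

No. Take A = B = C = {0, 1}, f = identity (injective), and g(x) = 0 for every x.
Then (g ∘ f)(0) = 0 = (g ∘ f)(1) with 0 ≠ 1, so g ∘ f is not injective.

not injective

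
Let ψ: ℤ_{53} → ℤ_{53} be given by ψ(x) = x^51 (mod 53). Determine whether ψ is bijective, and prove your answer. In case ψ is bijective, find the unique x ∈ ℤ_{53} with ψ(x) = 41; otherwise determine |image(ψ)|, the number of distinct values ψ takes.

Since 53 is prime, the nonzero elements of ℤ_{53} form a cyclic group of order 52.
As gcd(51, 52) = 1, raising to the 51st power is a bijection on this group: if u^51 ≡ v^51 then (uv^{−1})^51 = 1, and the only element of order dividing gcd(51, 52) = 1 is 1, so u = v.
With ψ(0) = 0 this makes ψ injective on all of ℤ_{53}, hence bijective (finite equal-size domain and codomain). In particular ψ is bijective.
Since ψ is bijective, we find the preimage of 41. The inverse of x ↦ x^51 on (ℤ_{53})^× is x ↦ x^51, because 51·51 = 2601 = 50·52 + 1 ≡ 1 (mod 52) and x^{52} = 1 for x ≠ 0 (Fermat). So ψ⁻¹(41) = 41^51 mod 53.
Repeated squaring mod 53: 41^1 ≡ 41, 41^2 ≡ 41² = 1681 ≡ 38, 41^4 ≡ 38² = 1444 ≡ 13, 41^8 ≡ 13² = 169 ≡ 10, 41^16 ≡ 10² = 100 ≡ 47, 41^32 ≡ 47² = 2209 ≡ 36. Since 51 = 32 + 16 + 2 + 1, 41^51 ≡ 36·47·38·41: 36·47 = 1692 ≡ 49, then 49·38 = 1862 ≡ 7, then 7·41 = 287 ≡ 22. So 41^51 ≡ 22 (mod 53).
Hence ψ⁻¹(41) = 22.

22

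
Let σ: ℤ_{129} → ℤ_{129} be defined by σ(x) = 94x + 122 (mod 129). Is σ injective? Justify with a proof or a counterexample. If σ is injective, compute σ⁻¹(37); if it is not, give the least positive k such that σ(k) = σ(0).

113

Suppose σ(s) = σ(t) in ℤ_{129}. Then 94s + 122 ≡ 94t + 122 (mod 129), thus 94(s − t) ≡ 0 (mod 129).
Since gcd(94, 129) = 1, 94 is invertible modulo 129, therefore s − t ≡ 0 (mod 129), i.e. s = t.
So σ is injective.
We now compute 94⁻¹ mod 129 explicitly. Euclid's algorithm: 129 = 1·94 + 35, 94 = 2·35 + 24, 35 = 1·24 + 11, 24 = 2·11 + 2, 11 = 5·2 + 1; back-substituting gives 1 = 70·94 − 51·129, so 94⁻¹ ≡ 70 (mod 129).
Since σ is injective, we find σ⁻¹(37): we need 94x ≡ 37 − 122 ≡ 44 (mod 129). Using 94⁻¹ = 70: x ≡ 70·44 = 3080 = 23·129 + 113, so x = 113.
Check: σ(113) = 94·113 + 122 = 10744 = 83·129 + 37 ≡ 37 (mod 129).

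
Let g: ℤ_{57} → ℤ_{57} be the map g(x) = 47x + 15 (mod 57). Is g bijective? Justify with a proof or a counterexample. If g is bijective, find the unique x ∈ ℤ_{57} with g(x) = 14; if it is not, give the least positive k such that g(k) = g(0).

Suppose g(s) = g(t) in ℤ_{57}. Then 47s + 15 ≡ 47t + 15 (mod 57), so 47(s − t) ≡ 0 (mod 57).
Since gcd(47, 57) = 1, 47 is invertible modulo 57, so s − t ≡ 0 (mod 57), i.e. s = t.
We now compute 47⁻¹ mod 57 explicitly. Euclid's algorithm: 57 = 1·47 + 10, 47 = 4·10 + 7, 10 = 1·7 + 3, 7 = 2·3 + 1; back-substituting gives 1 = 17·47 − 14·57, so 47⁻¹ ≡ 17 (mod 57).
Then y ↦ 17(y − 15) is a two-sided inverse to g, so every y ∈ ℤ_{57} has a preimage.
Hence g is bijective.
Since g is bijective, we compute g⁻¹(14): solve 47x + 15 ≡ 14 (mod 57), i.e. 47x ≡ 56 (mod 57).
Multiplying by 47⁻¹ = 17 gives x ≡ 17·56 = 952 = 16·57 + 40 ≡ 40 (mod 57).
Check: g(40) = 47·40 + 15 = 1895 = 33·57 + 14 ≡ 14 (mod 57).

40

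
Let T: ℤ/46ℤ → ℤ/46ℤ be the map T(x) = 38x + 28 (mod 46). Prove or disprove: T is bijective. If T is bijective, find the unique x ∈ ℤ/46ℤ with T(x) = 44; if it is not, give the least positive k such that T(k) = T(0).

Recall: T is injective when T(a) = T(b) forces a = b.
We have gcd(38, 46) = 2 > 1. Taking a = 0 and b = 23: T(0) = 28 and T(23) = 38·23 + 28 = 902 ≡ 28 (mod 46).
So T(0) = T(23) while 0 ≠ 23, hence T is not injective, hence not bijective.
Since T is not bijective, we find the least positive k with T(k) = T(0): this means 38k ≡ 0 (mod 46), i.e. 46 ∣ 38k. Since gcd(38, 46) = 2, dividing through by 2 this holds exactly when 23 ∣ 19k, and as gcd(19, 23) = 1, exactly when 23 ∣ k.
The smallest positive such k is 23.

23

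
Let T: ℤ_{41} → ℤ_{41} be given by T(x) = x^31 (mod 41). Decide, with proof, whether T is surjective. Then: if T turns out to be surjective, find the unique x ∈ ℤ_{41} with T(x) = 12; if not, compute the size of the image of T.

Since 41 is prime, the nonzero elements of ℤ_{41} form a cyclic group of order 40.
As gcd(31, 40) = 1, raising to the 31st power is a bijection on this group: if s^31 ≡ t^31 then (st^{−1})^31 = 1, and the only element of order dividing gcd(31, 40) = 1 is 1, so s = t.
With T(0) = 0 this makes T injective on all of ℤ_{41}, hence bijective (finite equal-size domain and codomain). In particular T is surjective.
Since T is surjective, we find the preimage of 12. The inverse of x ↦ x^31 on (ℤ_{41})^× is x ↦ x^31, because 31·31 = 961 = 24·40 + 1 ≡ 1 (mod 40) and x^{40} = 1 for x ≠ 0 (Fermat). So T⁻¹(12) = 12^31 mod 41.
Repeated squaring mod 41: 12^1 ≡ 12, 12^2 ≡ 12² = 144 ≡ 21, 12^4 ≡ 21² = 441 ≡ 31, 12^8 ≡ 31² = 961 ≡ 18, 12^16 ≡ 18² = 324 ≡ 37. Since 31 = 16 + 8 + 4 + 2 + 1, 12^31 ≡ 37·18·31·21·12: 37·18 = 666 ≡ 10, then 10·31 = 310 ≡ 23, then 23·21 = 483 ≡ 32, then 32·12 = 384 ≡ 15. So 12^31 ≡ 15 (mod 41).
Hence T⁻¹(12) = 15.

15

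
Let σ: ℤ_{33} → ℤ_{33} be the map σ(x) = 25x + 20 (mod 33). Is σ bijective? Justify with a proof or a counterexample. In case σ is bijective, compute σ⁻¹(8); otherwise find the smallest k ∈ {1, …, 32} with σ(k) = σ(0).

18

Recall: σ is injective if σ(x_1) = σ(x_2) implies x_1 = x_2.
Suppose σ(x_1) = σ(x_2) in ℤ_{33}. Then 25x_1 + 20 ≡ 25x_2 + 20 (mod 33), therefore 25(x_1 − x_2) ≡ 0 (mod 33).
Since gcd(25, 33) = 1, 25 is invertible modulo 33, therefore x_1 − x_2 ≡ 0 (mod 33), i.e. x_1 = x_2.
We now compute 25⁻¹ mod 33 explicitly. Euclid's algorithm: 33 = 1·25 + 8, 25 = 3·8 + 1; back-substituting gives 1 = 4·25 − 3·33, so 25⁻¹ ≡ 4 (mod 33).
For any y ∈ ℤ_{33}, x = 4(y − 20) mod 33 satisfies σ(x) = 25·4(y − 20) + 20 ≡ y (since 25·4 ≡ 1 mod 33). So every y has a preimage.
Hence σ is bijective.
Since σ is bijective, we compute σ⁻¹(8): solve 25x + 20 ≡ 8 (mod 33), i.e. 25x ≡ 21 (mod 33).
Multiplying by 25⁻¹ = 4 gives x ≡ 4·21 = 84 = 2·33 + 18 ≡ 18 (mod 33).
Check: σ(18) = 25·18 + 20 = 470 = 14·33 + 8 ≡ 8 (mod 33).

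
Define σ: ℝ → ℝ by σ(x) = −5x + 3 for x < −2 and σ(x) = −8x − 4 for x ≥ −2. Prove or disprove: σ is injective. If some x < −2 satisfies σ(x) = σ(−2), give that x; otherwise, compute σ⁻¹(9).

Both pieces are strictly decreasing (slopes −5 and −8), so each is injective on its own interval.
The left piece maps (−∞, −2) onto (13, ∞); the right piece maps [−2, ∞) onto (−∞, 12].
These images are disjoint, so no value is attained by both pieces. So σ is injective.
Because the two images are disjoint, no x < −2 has σ(x) = σ(−2), so we compute σ⁻¹(9): 9 lies in (−∞, 12], so solve −8x − 4 = 9: x = (9 + 4)/(−8) = −13/8.

-13/8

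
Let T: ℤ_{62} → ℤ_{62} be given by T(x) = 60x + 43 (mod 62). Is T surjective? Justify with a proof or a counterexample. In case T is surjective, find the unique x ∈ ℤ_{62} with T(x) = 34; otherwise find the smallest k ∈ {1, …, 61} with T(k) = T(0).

Recall: T is surjective if every y in the codomain equals T(x) for some x in the domain.
Since gcd(60, 62) = 2, we have 60x ≡ 0 (mod 2) for all x, so T(x) ≡ 1 (mod 2).
But 0 ≢ 1 (mod 2), so 0 ∈ ℤ_{62} has no preimage. Thus T is not surjective.
Since T is not surjective, we find the least positive k with T(k) = T(0): this means 60k ≡ 0 (mod 62), i.e. 62 ∣ 60k. Since gcd(60, 62) = 2, dividing through by 2 this holds exactly when 31 ∣ 30k, and as gcd(30, 31) = 1, exactly when 31 ∣ k.
The smallest positive such k is 31.

31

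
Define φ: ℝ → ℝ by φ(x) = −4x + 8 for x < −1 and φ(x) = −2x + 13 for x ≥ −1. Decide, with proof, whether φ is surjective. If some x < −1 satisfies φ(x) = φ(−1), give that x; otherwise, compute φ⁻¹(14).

-7/4

Both pieces are strictly decreasing (slopes −4 and −2), so each is injective on its own interval.
The left piece maps (−∞, −1) onto (12, ∞); the right piece maps [−1, ∞) onto (−∞, 15].
The union (12, ∞) ∪ (−∞, 15] covers ℝ, so φ is surjective.
For the follow-up: the images overlap, so an x < −1 with φ(x) = φ(−1) exists. φ(−1) = 15; solving −4x + 8 = 15 for x < −1 gives x = (15 − 8)/(−4) = −7/4.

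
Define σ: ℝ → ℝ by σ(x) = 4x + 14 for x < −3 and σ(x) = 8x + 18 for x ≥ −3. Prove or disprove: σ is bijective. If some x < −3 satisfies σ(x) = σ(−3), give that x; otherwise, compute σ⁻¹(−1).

-5

Both pieces are strictly increasing (slopes 4 and 8), so each is injective on its own interval.
The left piece maps (−∞, −3) onto (−∞, 2); the right piece maps [−3, ∞) onto [−6, ∞).
These images overlap. In particular σ(−3) = −6 (right piece), and solving 4x + 14 = −6 on the left piece gives x = −5 < −3.
So σ(−5) = σ(−3) with −5 ≠ −3, and σ is not injective, hence not bijective. This x = −5 is the requested value below −3.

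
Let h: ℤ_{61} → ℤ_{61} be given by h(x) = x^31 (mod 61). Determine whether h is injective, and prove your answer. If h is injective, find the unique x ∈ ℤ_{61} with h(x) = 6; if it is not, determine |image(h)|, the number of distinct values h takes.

Since 61 is prime, the nonzero elements of ℤ_{61} form a cyclic group of order 60.
As gcd(31, 60) = 1, raising to the 31st power is a bijection on this group: if u^31 ≡ v^31 then (uv^{−1})^31 = 1, and the only element of order dividing gcd(31, 60) = 1 is 1, so u = v.
With h(0) = 0 this makes h injective on all of ℤ_{61}, hence bijective (finite equal-size domain and codomain). In particular h is injective.
Since h is injective, we find the preimage of 6. The inverse of x ↦ x^31 on (ℤ_{61})^× is x ↦ x^31, because 31·31 = 961 = 16·60 + 1 ≡ 1 (mod 60) and x^{60} = 1 for x ≠ 0 (Fermat). So h⁻¹(6) = 6^31 mod 61.
Repeated squaring mod 61: 6^1 ≡ 6, 6^2 ≡ 6² = 36, 6^4 ≡ 36² = 1296 ≡ 15, 6^8 ≡ 15² = 225 ≡ 42, 6^16 ≡ 42² = 1764 ≡ 56. Since 31 = 16 + 8 + 4 + 2 + 1, 6^31 ≡ 56·42·15·36·6: 56·42 = 2352 ≡ 34, then 34·15 = 510 ≡ 22, then 22·36 = 792 ≡ 60, then 60·6 = 360 ≡ 55. So 6^31 ≡ 55 (mod 61).
Hence h⁻¹(6) = 55.

55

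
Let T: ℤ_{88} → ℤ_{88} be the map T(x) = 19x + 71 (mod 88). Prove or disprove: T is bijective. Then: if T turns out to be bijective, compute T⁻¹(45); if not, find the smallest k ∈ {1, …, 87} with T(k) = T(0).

82

Suppose T(u) = T(v) in ℤ_{88}. Then 19u + 71 ≡ 19v + 71 (mod 88), therefore 19(u − v) ≡ 0 (mod 88).
Since gcd(19, 88) = 1, 19 is invertible modulo 88, so u − v ≡ 0 (mod 88), i.e. u = v.
We now compute 19⁻¹ mod 88 explicitly. Euclid's algorithm: 88 = 4·19 + 12, 19 = 1·12 + 7, 12 = 1·7 + 5, 7 = 1·5 + 2, 5 = 2·2 + 1; back-substituting gives 1 = 51·19 − 11·88, so 19⁻¹ ≡ 51 (mod 88).
Then y ↦ 51(y − 71) is a two-sided inverse to T, so every y ∈ ℤ_{88} has a preimage.
So T is bijective.
Since T is bijective, we find T⁻¹(45): we need 19x ≡ 45 − 71 ≡ 62 (mod 88). Using 19⁻¹ = 51: x ≡ 51·62 = 3162 = 35·88 + 82, so x = 82.
Check: T(82) = 19·82 + 71 = 1629 = 18·88 + 45 ≡ 45 (mod 88).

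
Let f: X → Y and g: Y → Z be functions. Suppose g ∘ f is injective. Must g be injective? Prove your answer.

not injective

No. Take X = {0, 1, 2}, Y = {0, 1, 2, 3, 4, 5}, Z = {0, 1, 2, 3, 4, 5}, f(a) = a for each a ∈ X, and g(b) = 4 if b ∈ {4, 5} else g(b) = b.
Then g ∘ f = f is injective (X ⊂ Y and f is the inclusion), but g(4) = g(5) = 4 with 4 ≠ 5, so g is not injective.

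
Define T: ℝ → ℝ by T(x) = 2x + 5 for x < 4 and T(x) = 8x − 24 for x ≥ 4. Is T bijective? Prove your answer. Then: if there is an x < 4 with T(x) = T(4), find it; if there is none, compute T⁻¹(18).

Both pieces are strictly increasing (slopes 2 and 8), so each is injective on its own interval.
The left piece maps (−∞, 4) onto (−∞, 13); the right piece maps [4, ∞) onto [8, ∞).
These images overlap. In particular T(4) = 8 (right piece), and solving 2x + 5 = 8 on the left piece gives x = 3/2 < 4.
So T(3/2) = T(4) with 3/2 ≠ 4, and T is not injective, hence not bijective. This x = 3/2 is the requested value below 4.

3/2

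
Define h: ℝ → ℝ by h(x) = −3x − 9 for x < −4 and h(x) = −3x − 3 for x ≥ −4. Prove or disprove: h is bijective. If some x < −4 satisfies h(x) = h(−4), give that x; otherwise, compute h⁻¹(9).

Both pieces are strictly decreasing (slopes −3 and −3), so each is injective on its own interval.
The left piece maps (−∞, −4) onto (3, ∞); the right piece maps [−4, ∞) onto (−∞, 9].
These images overlap. In particular h(−4) = 9 (right piece), and solving −3x − 9 = 9 on the left piece gives x = −6 < −4.
So h(−6) = h(−4) with −6 ≠ −4, and h is not injective, hence not bijective. This x = −6 is the requested value below −4.

-6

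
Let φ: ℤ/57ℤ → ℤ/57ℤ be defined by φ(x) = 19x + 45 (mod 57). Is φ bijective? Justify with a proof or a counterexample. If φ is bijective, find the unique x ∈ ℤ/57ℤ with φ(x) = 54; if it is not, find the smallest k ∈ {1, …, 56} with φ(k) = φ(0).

Recall that injectivity means: for all x_1, x_2 in the domain, φ(x_1) = φ(x_2) implies x_1 = x_2.
We have gcd(19, 57) = 19 > 1. Taking x_1 = 0 and x_2 = 3: φ(0) = 45 and φ(3) = 19·3 + 45 = 102 ≡ 45 (mod 57).
So φ(0) = φ(3) while 0 ≠ 3, thus φ is not injective, hence not bijective.
Since φ is not bijective, we find the least positive k with φ(k) = φ(0): this means 19k ≡ 0 (mod 57), i.e. 57 ∣ 19k. Since gcd(19, 57) = 19, dividing through by 19 this holds exactly when 3 ∣ k.
The smallest positive such k is 3.

3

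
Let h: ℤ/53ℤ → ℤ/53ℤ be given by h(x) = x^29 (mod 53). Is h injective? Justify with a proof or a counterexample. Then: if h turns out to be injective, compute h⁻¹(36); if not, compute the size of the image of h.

Since 53 is prime, the nonzero elements of ℤ/53ℤ form a cyclic group of order 52.
As gcd(29, 52) = 1, raising to the 29th power is a bijection on this group: if s^29 ≡ t^29 then (st^{−1})^29 = 1, and the only element of order dividing gcd(29, 52) = 1 is 1, so s = t.
With h(0) = 0 this makes h injective on all of ℤ/53ℤ, hence bijective (finite equal-size domain and codomain). In particular h is injective.
Since h is injective, we find the preimage of 36. The inverse of x ↦ x^29 on (ℤ/53ℤ)^× is x ↦ x^9, because 29·9 = 261 = 5·52 + 1 ≡ 1 (mod 52) and x^{52} = 1 for x ≠ 0 (Fermat). So h⁻¹(36) = 36^9 mod 53.
Repeated squaring mod 53: 36^1 ≡ 36, 36^2 ≡ 36² = 1296 ≡ 24, 36^4 ≡ 24² = 576 ≡ 46, 36^8 ≡ 46² = 2116 ≡ 49. Since 9 = 8 + 1, 36^9 ≡ 49·36: 49·36 = 1764 ≡ 15. So 36^9 ≡ 15 (mod 53).
Hence h⁻¹(36) = 15.

15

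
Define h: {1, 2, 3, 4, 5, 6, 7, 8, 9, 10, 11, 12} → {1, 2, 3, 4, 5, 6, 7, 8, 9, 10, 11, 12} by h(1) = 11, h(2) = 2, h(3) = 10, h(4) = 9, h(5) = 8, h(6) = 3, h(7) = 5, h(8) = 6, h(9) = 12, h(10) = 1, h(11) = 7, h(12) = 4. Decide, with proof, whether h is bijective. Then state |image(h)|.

The values 11, 2, 10, 9, 8, 3, 5, 6, 12, 1, 7, 4 are a permutation of {1, 2, 3, 4, 5, 6, 7, 8, 9, 10, 11, 12}: each element appears exactly once.
So h is injective and surjective, hence bijective.
The image of h is {1, 2, 3, 4, 5, 6, 7, 8, 9, 10, 11, 12}, which has 12 elements.

12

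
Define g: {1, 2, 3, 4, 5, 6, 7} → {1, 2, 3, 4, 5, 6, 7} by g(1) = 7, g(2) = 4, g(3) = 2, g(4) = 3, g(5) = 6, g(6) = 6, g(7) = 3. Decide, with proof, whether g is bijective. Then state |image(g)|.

5

g(5) = 6 = g(6) with 5 ≠ 6, so g is not injective, hence not bijective.
The image of g is {2, 3, 4, 6, 7}, which has 5 elements.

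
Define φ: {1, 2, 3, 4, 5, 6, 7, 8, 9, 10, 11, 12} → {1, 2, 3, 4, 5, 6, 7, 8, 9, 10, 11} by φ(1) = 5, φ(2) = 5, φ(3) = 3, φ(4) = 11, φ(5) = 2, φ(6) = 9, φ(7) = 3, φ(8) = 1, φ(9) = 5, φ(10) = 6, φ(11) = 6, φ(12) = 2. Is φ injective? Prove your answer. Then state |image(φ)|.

7

φ(1) = 5 = φ(2) with 1 ≠ 2, so φ is not injective.
The image of φ is {1, 2, 3, 5, 6, 9, 11}, which has 7 elements.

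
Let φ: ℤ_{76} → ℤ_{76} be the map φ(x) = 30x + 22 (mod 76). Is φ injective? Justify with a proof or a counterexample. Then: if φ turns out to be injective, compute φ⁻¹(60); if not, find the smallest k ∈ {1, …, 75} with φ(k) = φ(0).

We have gcd(30, 76) = 2 > 1. Taking x_1 = 0 and x_2 = 38: φ(0) = 22 and φ(38) = 30·38 + 22 = 1162 ≡ 22 (mod 76).
So φ(0) = φ(38) while 0 ≠ 38, thus φ is not injective.
Since φ is not injective, we find the least positive k with φ(k) = φ(0): this means 30k ≡ 0 (mod 76), i.e. 76 ∣ 30k. Since gcd(30, 76) = 2, dividing through by 2 this holds exactly when 38 ∣ 15k, and as gcd(15, 38) = 1, exactly when 38 ∣ k.
The smallest positive such k is 38.

38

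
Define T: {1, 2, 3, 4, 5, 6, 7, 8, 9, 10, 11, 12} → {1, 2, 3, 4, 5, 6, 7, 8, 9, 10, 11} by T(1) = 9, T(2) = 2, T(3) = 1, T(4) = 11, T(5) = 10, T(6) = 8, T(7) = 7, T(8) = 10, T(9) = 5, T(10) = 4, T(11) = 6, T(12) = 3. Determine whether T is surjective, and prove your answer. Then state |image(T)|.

11

Every element of the codomain has a preimage: 1 = T(3), 2 = T(2), 3 = T(12), 4 = T(10), 5 = T(9), 6 = T(11), 7 = T(7), 8 = T(6), 9 = T(1), 10 = T(5), 11 = T(4).
Hence T is surjective.
The image of T is {1, 2, 3, 4, 5, 6, 7, 8, 9, 10, 11}, which has 11 elements.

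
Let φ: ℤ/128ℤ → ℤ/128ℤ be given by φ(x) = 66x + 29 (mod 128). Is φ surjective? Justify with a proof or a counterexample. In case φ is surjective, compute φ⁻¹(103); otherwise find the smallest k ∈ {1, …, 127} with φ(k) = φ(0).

64

Since gcd(66, 128) = 2, we have 66x ≡ 0 (mod 2) for all x, so φ(x) ≡ 1 (mod 2).
But 0 ≢ 1 (mod 2), so 0 ∈ ℤ/128ℤ has no preimage. Thus φ is not surjective.
Since φ is not surjective, we find the least positive k with φ(k) = φ(0): this means 66k ≡ 0 (mod 128), i.e. 128 ∣ 66k. Since gcd(66, 128) = 2, dividing through by 2 this holds exactly when 64 ∣ 33k, and as gcd(33, 64) = 1, exactly when 64 ∣ k.
The smallest positive such k is 64.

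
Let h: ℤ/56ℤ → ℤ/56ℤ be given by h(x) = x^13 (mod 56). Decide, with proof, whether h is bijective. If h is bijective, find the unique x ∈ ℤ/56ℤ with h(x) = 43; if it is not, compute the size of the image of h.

h(0) = 0^13 = 0.
h(14): Repeated squaring mod 56: 14^1 ≡ 14, 14^2 ≡ 14² = 196 ≡ 28, 14^4 ≡ 28² = 784 ≡ 0, 14^8 ≡ 0² = 0. Since 13 = 8 + 4 + 1, 14^13 ≡ 0·0·14: 0·0 = 0, then 0·14 = 0. So 14^13 ≡ 0 (mod 56).
So h(0) = h(14) = 0 while 0 ≠ 14, hence h is not injective, hence not bijective.
Since h is not bijective, we determine |image(h)|. Computing x^13 mod 56 for each x (by repeated squaring, reducing mod 56 at every step), the values h(0), h(1), …, h(55) are: 0, 1, 16, 3, 32, 5, 48, 7, 8, 9, 24, 11, 40, 13, 0, 15, 16, 17, 32, 19, 48, 21, 8, 23, 24, 25, 40, 27, 0, 29, 16, 31, 32, 33, 48, 35, 8, 37, 24, 39, 40, 41, 0, 43, 16, 45, 32, 47, 48, 49, 8, 51, 24, 53, 40, 55.
The distinct values are {0, 1, 3, 5, 7, 8, 9, 11, 13, 15, 16, 17, 19, 21, 23, 24, 25, 27, 29, 31, 32, 33, 35, 37, 39, 40, 41, 43, 45, 47, 48, 49, 51, 53, 55}; there are 35 of them.

35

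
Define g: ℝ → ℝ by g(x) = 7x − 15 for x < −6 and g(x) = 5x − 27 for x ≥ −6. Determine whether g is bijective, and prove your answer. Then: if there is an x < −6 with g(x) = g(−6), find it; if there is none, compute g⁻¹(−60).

Both pieces are strictly increasing (slopes 7 and 5), so each is injective on its own interval.
The left piece maps (−∞, −6) onto (−∞, −57); the right piece maps [−6, ∞) onto [−57, ∞).
Since −57 = −57, the images partition ℝ: g is injective and surjective, hence bijective.
Because the two images are disjoint, no x < −6 has g(x) = g(−6), so we compute g⁻¹(−60): −60 lies in (−∞, −57), so solve 7x − 15 = −60: x = (−60 + 15)/7 = −45/7.

-45/7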